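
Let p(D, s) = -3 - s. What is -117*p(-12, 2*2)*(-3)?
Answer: -2457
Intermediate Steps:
-117*p(-12, 2*2)*(-3) = -117*(-3 - 2*2)*(-3) = -117*(-3 - 1*4)*(-3) = -117*(-3 - 4)*(-3) = -117*(-7)*(-3) = 819*(-3) = -2457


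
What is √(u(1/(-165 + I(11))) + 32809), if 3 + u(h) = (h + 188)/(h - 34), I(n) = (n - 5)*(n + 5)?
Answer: 13*√1069103093/2347 ≈ 181.11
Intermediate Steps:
I(n) = (-5 + n)*(5 + n)
u(h) = -3 + (188 + h)/(-34 + h) (u(h) = -3 + (h + 188)/(h - 34) = -3 + (188 + h)/(-34 + h))
√(u(1/(-165 + I(11))) + 32809) = √(2*(145 - 1/(-165 + (-25 + 11²)))/(-34 + 1/(-165 + (-25 + 11²))) + 32809) = √(2*(145 - 1/(-165 + (-25 + 121)))/(-34 + 1/(-165 + (-25 + 121))) + 32809) = √(2*(145 - 1/(-165 + 96))/(-34 + 1/(-165 + 96)) + 32809) = √(2*(145 - 1/(-69))/(-34 + 1/(-69)) + 32809) = √(2*(145 - 1*(-1/69))/(-34 - 1/69) + 32809) = √(2*(145 + 1/69)/(-2347/69) + 32809) = √(2*(-69/2347)*(10006/69) + 32809) = √(-20012/2347 + 32809) = √(76982711/2347) = 13*√1069103093/2347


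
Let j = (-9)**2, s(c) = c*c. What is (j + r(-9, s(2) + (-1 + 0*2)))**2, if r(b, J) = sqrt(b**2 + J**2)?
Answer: 6651 + 486*sqrt(10) ≈ 8187.9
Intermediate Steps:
s(c) = c**2
j = 81
r(b, J) = sqrt(J**2 + b**2)
(j + r(-9, s(2) + (-1 + 0*2)))**2 = (81 + sqrt((2**2 + (-1 + 0*2))**2 + (-9)**2))**2 = (81 + sqrt((4 + (-1 + 0))**2 + 81))**2 = (81 + sqrt((4 - 1)**2 + 81))**2 = (81 + sqrt(3**2 + 81))**2 = (81 + sqrt(9 + 81))**2 = (81 + sqrt(90))**2 = (81 + 3*sqrt(10))**2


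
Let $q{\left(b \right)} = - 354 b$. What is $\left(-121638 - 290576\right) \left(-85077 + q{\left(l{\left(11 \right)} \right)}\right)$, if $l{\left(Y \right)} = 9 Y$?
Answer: $49516382322$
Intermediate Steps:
$\left(-121638 - 290576\right) \left(-85077 + q{\left(l{\left(11 \right)} \right)}\right) = \left(-121638 - 290576\right) \left(-85077 - 354 \cdot 9 \cdot 11\right) = - 412214 \left(-85077 - 35046\right) = \left(-412214\right) \left(-120123\right) = 49516382322$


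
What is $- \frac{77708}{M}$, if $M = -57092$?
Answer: $\frac{19427}{14273} \approx 1.3611$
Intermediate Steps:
$- \frac{77708}{M} = - \frac{77708}{-57092} = \left(-77708\right) \left(- \frac{1}{57092}\right) = \frac{19427}{14273}$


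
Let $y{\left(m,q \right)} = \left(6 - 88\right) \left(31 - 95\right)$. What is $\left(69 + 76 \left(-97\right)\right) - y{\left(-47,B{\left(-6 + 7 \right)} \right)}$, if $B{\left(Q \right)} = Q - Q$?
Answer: $-12551$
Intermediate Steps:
$B{\left(Q \right)} = 0$
$y{\left(m,q \right)} = 5248$ ($y{\left(m,q \right)} = \left(-82\right) \left(-64\right) = 5248$)
$\left(69 + 76 \left(-97\right)\right) - y{\left(-47,B{\left(-6 + 7 \right)} \right)} = \left(69 + 76 \left(-97\right)\right) - 5248 = \left(69 - 7372\right) - 5248 = -7303 - 5248 = -12551$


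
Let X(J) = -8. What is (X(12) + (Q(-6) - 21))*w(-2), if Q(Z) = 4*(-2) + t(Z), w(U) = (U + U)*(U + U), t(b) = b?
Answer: -688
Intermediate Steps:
w(U) = 4*U**2 (w(U) = (2*U)*(2*U) = 4*U**2)
Q(Z) = -8 + Z (Q(Z) = 4*(-2) + Z = -8 + Z)
(X(12) + (Q(-6) - 21))*w(-2) = (-8 + ((-8 - 6) - 21))*(4*(-2)**2) = (-8 + (-14 - 21))*(4*4) = (-8 - 35)*16 = -43*16 = -688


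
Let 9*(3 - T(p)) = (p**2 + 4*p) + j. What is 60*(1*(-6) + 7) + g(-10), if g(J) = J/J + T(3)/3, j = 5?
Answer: 1648/27 ≈ 61.037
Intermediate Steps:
T(p) = 22/9 - 4*p/9 - p**2/9 (T(p) = 3 - ((p**2 + 4*p) + 5)/9 = 3 - (5 + p**2 + 4*p)/9 = 3 + (-5/9 - 4*p/9 - p**2/9) = 22/9 - 4*p/9 - p**2/9)
g(J) = 28/27 (g(J) = J/J + (22/9 - 4/9*3 - 1/9*3**2)/3 = 1 + (22/9 - 4/3 - 1/9*9)*(1/3) = 1 + (22/9 - 4/3 - 1)*(1/3) = 1 + (1/9)*(1/3) = 1 + 1/27 = 28/27)
60*(1*(-6) + 7) + g(-10) = 60*(1*(-6) + 7) + 28/27 = 60*(-6 + 7) + 28/27 = 60*1 + 28/27 = 60 + 28/27 = 1648/27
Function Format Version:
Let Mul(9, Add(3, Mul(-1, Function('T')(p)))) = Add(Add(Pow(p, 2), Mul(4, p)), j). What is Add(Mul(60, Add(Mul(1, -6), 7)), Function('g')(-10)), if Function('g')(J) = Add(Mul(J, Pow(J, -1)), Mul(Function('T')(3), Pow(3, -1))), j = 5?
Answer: Rational(1648, 27) ≈ 61.037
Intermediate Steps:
Function('T')(p) = Add(Rational(22, 9), Mul(Rational(-4, 9), p), Mul(Rational(-1, 9), Pow(p, 2))) (Function('T')(p) = Add(3, Mul(Rational(-1, 9), Add(Add(Pow(p, 2), Mul(4, p)), 5))) = Add(3, Mul(Rational(-1, 9), Add(5, Pow(p, 2), Mul(4, p)))) = Add(3, Add(Rational(-5, 9), Mul(Rational(-4, 9), p), Mul(Rational(-1, 9), Pow(p, 2)))) = Add(Rational(22, 9), Mul(Rational(-4, 9), p), Mul(Rational(-1, 9), Pow(p, 2))))
Function('g')(J) = Rational(28, 27) (Function('g')(J) = Add(Mul(J, Pow(J, -1)), Mul(Add(Rational(22, 9), Mul(Rational(-4, 9), 3), Mul(Rational(-1, 9), Pow(3, 2))), Pow(3, -1))) = Add(1, Mul(Add(Rational(22, 9), Rational(-4, 3), Mul(Rational(-1, 9), 9)), Rational(1, 3))) = Add(1, Mul(Add(Rational(22, 9), Rational(-4, 3), -1), Rational(1, 3))) = Add(1, Mul(Rational(1, 9), Rational(1, 3))) = Add(1, Rational(1, 27)) = Rational(28, 27))
Add(Mul(60, Add(Mul(1, -6), 7)), Function('g')(-10)) = Add(Mul(60, Add(Mul(1, -6), 7)), Rational(28, 27)) = Add(Mul(60, Add(-6, 7)), Rational(28, 27)) = Add(Mul(60, 1), Rational(28, 27)) = Add(60, Rational(28, 27)) = Rational(1648, 27)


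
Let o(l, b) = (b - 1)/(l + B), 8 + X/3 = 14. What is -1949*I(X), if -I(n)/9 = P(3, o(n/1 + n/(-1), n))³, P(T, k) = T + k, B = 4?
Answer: 427807449/64 ≈ 6.6845e+6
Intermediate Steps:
X = 18 (X = -24 + 3*14 = -24 + 42 = 18)
o(l, b) = (-1 + b)/(4 + l) (o(l, b) = (b - 1)/(l + 4) = (-1 + b)/(4 + l))
I(n) = -9*(11/4 + n/4)³ (I(n) = -9*(3 + (-1 + n)/(4 + (n/1 + n/(-1))))³ = -9*(3 + (-1 + n)/(4 + (n*1 + n*(-1))))³ = -9*(3 + (-1 + n)/(4 + (n - n)))³ = -9*(3 + (-1 + n)/(4 + 0))³ = -9*(3 + (-1 + n)/4)³ = -9*(3 + (-¼ + n/4))³ = -9*(11/4 + n/4)³)
-1949*I(X) = -(-17541)*(11 + 18)³/64 = -(-17541)*29³/64 = -(-17541)*24389/64 = -1949*(-219501/64) = 427807449/64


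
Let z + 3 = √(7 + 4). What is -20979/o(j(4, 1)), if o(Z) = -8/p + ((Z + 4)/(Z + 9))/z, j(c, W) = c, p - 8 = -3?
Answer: -194805/8 - 974025*√11/88 ≈ -61061.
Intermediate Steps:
z = -3 + √11 (z = -3 + √(7 + 4) = -3 + √11 ≈ 0.31662)
p = 5 (p = 8 - 3 = 5)
o(Z) = -8/5 + (4 + Z)/((-3 + √11)*(9 + Z)) (o(Z) = -8/5 + ((Z + 4)/(Z + 9))/(-3 + √11) = -8*⅕ + ((4 + Z)/(9 + Z))/(-3 + √11) = -8/5 + ((4 + Z)/(9 + Z))/(-3 + √11) = -8/5 + (4 + Z)/((-3 + √11)*(9 + Z)))
-20979/o(j(4, 1)) = -20979/((-236 - 5*4 + 72*√11 - 8*4*(3 - √11))/(5*(3 - √11)*(9 + 4))) = -20979/((⅕)*(-236 - 20 + 72*√11 + (-96 + 32*√11))/((3 - √11)*13)) = -20979/((⅕)*(1/13)*(-352 + 104*√11)/(3 - √11)) = -20979/((-352 + 104*√11)/(65*(3 - √11))) = -20979*65*(3 - √11)/(-352 + 104*√11) = -1363635*(3 - √11)/(-352 + 104*√11)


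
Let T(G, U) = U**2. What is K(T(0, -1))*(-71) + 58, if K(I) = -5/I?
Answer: 413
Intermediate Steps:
K(T(0, -1))*(-71) + 58 = -5/((-1)**2)*(-71) + 58 = -5/1*(-71) + 58 = -5*1*(-71) + 58 = -5*(-71) + 58 = 355 + 58 = 413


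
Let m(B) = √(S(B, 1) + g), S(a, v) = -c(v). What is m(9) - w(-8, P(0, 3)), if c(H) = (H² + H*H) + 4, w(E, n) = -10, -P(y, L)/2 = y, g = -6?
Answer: 10 + 2*I*√3 ≈ 10.0 + 3.4641*I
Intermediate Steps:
P(y, L) = -2*y
c(H) = 4 + 2*H² (c(H) = (H² + H²) + 4 = 2*H² + 4 = 4 + 2*H²)
S(a, v) = -4 - 2*v² (S(a, v) = -(4 + 2*v²) = -4 - 2*v²)
m(B) = 2*I*√3 (m(B) = √((-4 - 2*1²) - 6) = √((-4 - 2*1) - 6) = √((-4 - 2) - 6) = √(-6 - 6) = √(-12) = 2*I*√3)
m(9) - w(-8, P(0, 3)) = 2*I*√3 - 1*(-10) = 2*I*√3 + 10 = 10 + 2*I*√3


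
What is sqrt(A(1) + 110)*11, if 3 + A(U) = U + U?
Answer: 11*sqrt(109) ≈ 114.84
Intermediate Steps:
A(U) = -3 + 2*U (A(U) = -3 + (U + U) = -3 + 2*U)
sqrt(A(1) + 110)*11 = sqrt((-3 + 2*1) + 110)*11 = sqrt((-3 + 2) + 110)*11 = sqrt(-1 + 110)*11 = sqrt(109)*11 = 11*sqrt(109)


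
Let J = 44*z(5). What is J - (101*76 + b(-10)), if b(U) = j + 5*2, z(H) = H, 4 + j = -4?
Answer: -7458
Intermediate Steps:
j = -8 (j = -4 - 4 = -8)
b(U) = 2 (b(U) = -8 + 5*2 = -8 + 10 = 2)
J = 220 (J = 44*5 = 220)
J - (101*76 + b(-10)) = 220 - (101*76 + 2) = 220 - (7676 + 2) = 220 - 1*7678 = 220 - 7678 = -7458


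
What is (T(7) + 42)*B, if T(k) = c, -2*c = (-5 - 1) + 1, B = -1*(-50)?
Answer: 2225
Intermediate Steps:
B = 50
c = 5/2 (c = -((-5 - 1) + 1)/2 = -(-6 + 1)/2 = -½*(-5) = 5/2 ≈ 2.5000)
T(k) = 5/2
(T(7) + 42)*B = (5/2 + 42)*50 = (89/2)*50 = 2225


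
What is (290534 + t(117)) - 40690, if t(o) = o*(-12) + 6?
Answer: 248446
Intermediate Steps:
t(o) = 6 - 12*o (t(o) = -12*o + 6 = 6 - 12*o)
(290534 + t(117)) - 40690 = (290534 + (6 - 12*117)) - 40690 = (290534 + (6 - 1404)) - 40690 = (290534 - 1398) - 40690 = 289136 - 40690 = 248446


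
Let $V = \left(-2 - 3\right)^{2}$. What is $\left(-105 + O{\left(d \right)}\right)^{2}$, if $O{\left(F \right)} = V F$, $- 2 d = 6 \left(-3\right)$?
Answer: $14400$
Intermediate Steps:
$d = 9$ ($d = - \frac{6 \left(-3\right)}{2} = \left(- \frac{1}{2}\right) \left(-18\right) = 9$)
$V = 25$ ($V = \left(-5\right)^{2} = 25$)
$O{\left(F \right)} = 25 F$
$\left(-105 + O{\left(d \right)}\right)^{2} = \left(-105 + 25 \cdot 9\right)^{2} = \left(-105 + 225\right)^{2} = 120^{2} = 14400$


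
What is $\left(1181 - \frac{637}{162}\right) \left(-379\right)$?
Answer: $- \frac{72269615}{162} \approx -4.4611 \cdot 10^{5}$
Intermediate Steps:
$\left(1181 - \frac{637}{162}\right) \left(-379\right) = \frac{190685}{162} \left(-379\right) = - \frac{72269615}{162}$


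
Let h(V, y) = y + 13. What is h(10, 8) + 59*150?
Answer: 8871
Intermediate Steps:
h(V, y) = 13 + y
h(10, 8) + 59*150 = (13 + 8) + 59*150 = 21 + 8850 = 8871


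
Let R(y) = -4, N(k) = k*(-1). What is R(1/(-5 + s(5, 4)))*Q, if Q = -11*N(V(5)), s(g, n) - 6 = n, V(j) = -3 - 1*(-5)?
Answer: -88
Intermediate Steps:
V(j) = 2 (V(j) = -3 + 5 = 2)
N(k) = -k
s(g, n) = 6 + n
Q = 22 (Q = -(-11)*2 = -11*(-2) = 22)
R(1/(-5 + s(5, 4)))*Q = -4*22 = -88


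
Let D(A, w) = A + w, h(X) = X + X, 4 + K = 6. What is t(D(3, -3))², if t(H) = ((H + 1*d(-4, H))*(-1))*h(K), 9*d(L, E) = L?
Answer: 256/81 ≈ 3.1605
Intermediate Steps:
K = 2 (K = -4 + 6 = 2)
d(L, E) = L/9
h(X) = 2*X
t(H) = 16/9 - 4*H (t(H) = ((H + 1*((⅑)*(-4)))*(-1))*(2*2) = ((H + 1*(-4/9))*(-1))*4 = ((H - 4/9)*(-1))*4 = ((-4/9 + H)*(-1))*4 = (4/9 - H)*4 = 16/9 - 4*H)
t(D(3, -3))² = (16/9 - 4*(3 - 3))² = (16/9 - 4*0)² = (16/9 + 0)² = (16/9)² = 256/81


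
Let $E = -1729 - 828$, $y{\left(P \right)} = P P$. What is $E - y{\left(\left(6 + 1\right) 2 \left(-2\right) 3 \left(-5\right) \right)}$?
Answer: $-178957$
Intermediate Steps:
$y{\left(P \right)} = P^{2}$
$E = -2557$
$E - y{\left(\left(6 + 1\right) 2 \left(-2\right) 3 \left(-5\right) \right)} = -2557 - \left(\left(6 + 1\right) 2 \left(-2\right) 3 \left(-5\right)\right)^{2} = -2557 - \left(7 \left(\left(-4\right) 3\right) \left(-5\right)\right)^{2} = -2557 - \left(7 \left(-12\right) \left(-5\right)\right)^{2} = -2557 - \left(\left(-84\right) \left(-5\right)\right)^{2} = -2557 - 420^{2} = -2557 - 176400 = -178957$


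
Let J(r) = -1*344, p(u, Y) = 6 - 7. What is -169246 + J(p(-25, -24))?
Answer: -169590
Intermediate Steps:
p(u, Y) = -1
J(r) = -344
-169246 + J(p(-25, -24)) = -169246 - 344 = -169590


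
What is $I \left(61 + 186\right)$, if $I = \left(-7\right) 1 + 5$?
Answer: $-494$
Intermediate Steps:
$I = -2$ ($I = -7 + 5 = -2$)
$I \left(61 + 186\right) = - 2 \left(61 + 186\right) = \left(-2\right) 247 = -494$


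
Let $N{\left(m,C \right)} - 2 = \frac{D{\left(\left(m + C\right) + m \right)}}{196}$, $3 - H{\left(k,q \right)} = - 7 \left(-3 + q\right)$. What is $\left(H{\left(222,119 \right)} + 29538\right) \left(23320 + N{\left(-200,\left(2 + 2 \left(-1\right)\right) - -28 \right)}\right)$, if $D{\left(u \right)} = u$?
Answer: $\frac{34683917805}{49} \approx 7.0783 \cdot 10^{8}$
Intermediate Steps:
$H{\left(k,q \right)} = -18 + 7 q$ ($H{\left(k,q \right)} = 3 - - 7 \left(-3 + q\right) = 3 - \left(21 - 7 q\right) = 3 + \left(-21 + 7 q\right) = -18 + 7 q$)
$N{\left(m,C \right)} = 2 + \frac{m}{98} + \frac{C}{196}$ ($N{\left(m,C \right)} = 2 + \frac{\left(m + C\right) + m}{196} = 2 + \left(\left(C + m\right) + m\right) \frac{1}{196} = 2 + \left(C + 2 m\right) \frac{1}{196} = 2 + \left(\frac{m}{98} + \frac{C}{196}\right) = 2 + \frac{m}{98} + \frac{C}{196}$)
$\left(H{\left(222,119 \right)} + 29538\right) \left(23320 + N{\left(-200,\left(2 + 2 \left(-1\right)\right) - -28 \right)}\right) = \left(\left(-18 + 7 \cdot 119\right) + 29538\right) \left(23320 + \left(2 + \frac{1}{98} \left(-200\right) + \frac{\left(2 + 2 \left(-1\right)\right) - -28}{196}\right)\right) = \left(\left(-18 + 833\right) + 29538\right) \left(23320 + \left(2 - \frac{100}{49} + \frac{\left(2 - 2\right) + 28}{196}\right)\right) = \left(815 + 29538\right) \left(23320 + \left(2 - \frac{100}{49} + \frac{0 + 28}{196}\right)\right) = 30353 \left(23320 + \left(2 - \frac{100}{49} + \frac{1}{196} \cdot 28\right)\right) = 30353 \left(23320 + \left(2 - \frac{100}{49} + \frac{1}{7}\right)\right) = 30353 \left(23320 + \frac{5}{49}\right) = 30353 \cdot \frac{1142685}{49} = \frac{34683917805}{49}$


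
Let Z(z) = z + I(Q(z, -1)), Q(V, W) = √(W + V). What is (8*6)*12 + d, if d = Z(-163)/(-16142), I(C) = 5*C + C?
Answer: 9297955/16142 - 6*I*√41/8071 ≈ 576.01 - 0.0047601*I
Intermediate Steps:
Q(V, W) = √(V + W)
I(C) = 6*C
Z(z) = z + 6*√(-1 + z) (Z(z) = z + 6*√(z - 1) = z + 6*√(-1 + z))
d = 163/16142 - 6*I*√41/8071 (d = (-163 + 6*√(-1 - 163))/(-16142) = (-163 + 6*√(-164))*(-1/16142) = (-163 + 6*(2*I*√41))*(-1/16142) = (-163 + 12*I*√41)*(-1/16142) = 163/16142 - 6*I*√41/8071 ≈ 0.010098 - 0.0047601*I)
(8*6)*12 + d = (8*6)*12 + (163/16142 - 6*I*√41/8071) = 48*12 + (163/16142 - 6*I*√41/8071) = 576 + (163/16142 - 6*I*√41/8071) = 9297955/16142 - 6*I*√41/8071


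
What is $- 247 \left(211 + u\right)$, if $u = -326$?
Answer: $28405$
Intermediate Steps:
$- 247 \left(211 + u\right) = - 247 \left(211 - 326\right) = \left(-247\right) \left(-115\right) = 28405$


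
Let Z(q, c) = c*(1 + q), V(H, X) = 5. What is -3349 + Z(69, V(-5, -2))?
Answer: -2999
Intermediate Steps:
-3349 + Z(69, V(-5, -2)) = -3349 + 5*(1 + 69) = -3349 + 5*70 = -3349 + 350 = -2999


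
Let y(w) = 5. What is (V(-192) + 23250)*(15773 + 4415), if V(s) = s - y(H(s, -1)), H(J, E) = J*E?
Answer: 465393964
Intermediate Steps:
H(J, E) = E*J
V(s) = -5 + s (V(s) = s - 1*5 = s - 5 = -5 + s)
(V(-192) + 23250)*(15773 + 4415) = ((-5 - 192) + 23250)*(15773 + 4415) = (-197 + 23250)*20188 = 23053*20188 = 465393964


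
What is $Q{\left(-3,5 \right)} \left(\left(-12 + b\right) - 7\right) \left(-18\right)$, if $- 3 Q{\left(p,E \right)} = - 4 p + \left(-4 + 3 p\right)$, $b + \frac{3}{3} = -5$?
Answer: $150$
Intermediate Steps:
$b = -6$ ($b = -1 - 5 = -6$)
$Q{\left(p,E \right)} = \frac{4}{3} + \frac{p}{3}$ ($Q{\left(p,E \right)} = - \frac{- 4 p + \left(-4 + 3 p\right)}{3} = - \frac{-4 - p}{3} = \frac{4}{3} + \frac{p}{3}$)
$Q{\left(-3,5 \right)} \left(\left(-12 + b\right) - 7\right) \left(-18\right) = \left(\frac{4}{3} + \frac{1}{3} \left(-3\right)\right) \left(\left(-12 - 6\right) - 7\right) \left(-18\right) = \left(\frac{4}{3} - 1\right) \left(-18 - 7\right) \left(-18\right) = \frac{1}{3} \left(-25\right) \left(-18\right) = \left(- \frac{25}{3}\right) \left(-18\right) = 150$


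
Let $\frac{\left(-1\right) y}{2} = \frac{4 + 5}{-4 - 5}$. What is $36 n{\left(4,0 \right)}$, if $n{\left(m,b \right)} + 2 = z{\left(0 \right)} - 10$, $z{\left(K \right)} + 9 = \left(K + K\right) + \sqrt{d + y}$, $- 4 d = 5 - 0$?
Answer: $-756 + 18 \sqrt{3} \approx -724.82$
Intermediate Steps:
$d = - \frac{5}{4}$ ($d = - \frac{5 - 0}{4} = - \frac{5 + 0}{4} = \left(- \frac{1}{4}\right) 5 = - \frac{5}{4} \approx -1.25$)
$y = 2$ ($y = - 2 \frac{4 + 5}{-4 - 5} = - 2 \frac{9}{-9} = - 2 \cdot 9 \left(- \frac{1}{9}\right) = \left(-2\right) \left(-1\right) = 2$)
$z{\left(K \right)} = -9 + \frac{\sqrt{3}}{2} + 2 K$ ($z{\left(K \right)} = -9 + \left(\left(K + K\right) + \sqrt{- \frac{5}{4} + 2}\right) = -9 + \left(2 K + \sqrt{\frac{3}{4}}\right) = -9 + \left(2 K + \frac{\sqrt{3}}{2}\right) = -9 + \left(\frac{\sqrt{3}}{2} + 2 K\right) = -9 + \frac{\sqrt{3}}{2} + 2 K$)
$n{\left(m,b \right)} = -21 + \frac{\sqrt{3}}{2}$ ($n{\left(m,b \right)} = -2 + \left(\left(-9 + \frac{\sqrt{3}}{2} + 2 \cdot 0\right) - 10\right) = -2 - \left(19 - \frac{\sqrt{3}}{2}\right) = -21 + \frac{\sqrt{3}}{2}$)
$36 n{\left(4,0 \right)} = 36 \left(-21 + \frac{\sqrt{3}}{2}\right) = -756 + 18 \sqrt{3}$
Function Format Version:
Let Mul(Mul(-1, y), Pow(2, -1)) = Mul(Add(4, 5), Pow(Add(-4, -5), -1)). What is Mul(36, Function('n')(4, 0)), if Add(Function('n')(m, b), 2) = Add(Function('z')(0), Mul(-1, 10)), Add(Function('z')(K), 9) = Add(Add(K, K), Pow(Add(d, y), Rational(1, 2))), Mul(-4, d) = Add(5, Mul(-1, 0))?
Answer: Add(-756, Mul(18, Pow(3, Rational(1, 2)))) ≈ -724.82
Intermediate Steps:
d = Rational(-5, 4) (d = Mul(Rational(-1, 4), Add(5, Mul(-1, 0))) = Mul(Rational(-1, 4), Add(5, 0)) = Mul(Rational(-1, 4), 5) = Rational(-5, 4) ≈ -1.2500)
y = 2 (y = Mul(-2, Mul(Add(4, 5), Pow(Add(-4, -5), -1))) = Mul(-2, Mul(9, Pow(-9, -1))) = Mul(-2, Mul(9, Rational(-1, 9))) = Mul(-2, -1) = 2)
Function('z')(K) = Add(-9, Mul(Rational(1, 2), Pow(3, Rational(1, 2))), Mul(2, K)) (Function('z')(K) = Add(-9, Add(Add(K, K), Pow(Add(Rational(-5, 4), 2), Rational(1, 2)))) = Add(-9, Add(Mul(2, K), Pow(Rational(3, 4), Rational(1, 2)))) = Add(-9, Add(Mul(2, K), Mul(Rational(1, 2), Pow(3, Rational(1, 2))))) = Add(-9, Add(Mul(Rational(1, 2), Pow(3, Rational(1, 2))), Mul(2, K))) = Add(-9, Mul(Rational(1, 2), Pow(3, Rational(1, 2))), Mul(2, K)))
Function('n')(m, b) = Add(-21, Mul(Rational(1, 2), Pow(3, Rational(1, 2)))) (Function('n')(m, b) = Add(-2, Add(Add(-9, Mul(Rational(1, 2), Pow(3, Rational(1, 2))), Mul(2, 0)), Mul(-1, 10))) = Add(-2, Add(Add(-9, Mul(Rational(1, 2), Pow(3, Rational(1, 2))), 0), -10)) = Add(-2, Add(Add(-9, Mul(Rational(1, 2), Pow(3, Rational(1, 2)))), -10)) = Add(-2, Add(-19, Mul(Rational(1, 2), Pow(3, Rational(1, 2))))) = Add(-21, Mul(Rational(1, 2), Pow(3, Rational(1, 2)))))
Mul(36, Function('n')(4, 0)) = Mul(36, Add(-21, Mul(Rational(1, 2), Pow(3, Rational(1, 2))))) = Add(-756, Mul(18, Pow(3, Rational(1, 2))))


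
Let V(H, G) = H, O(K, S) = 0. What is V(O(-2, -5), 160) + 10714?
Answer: 10714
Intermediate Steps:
V(O(-2, -5), 160) + 10714 = 0 + 10714 = 10714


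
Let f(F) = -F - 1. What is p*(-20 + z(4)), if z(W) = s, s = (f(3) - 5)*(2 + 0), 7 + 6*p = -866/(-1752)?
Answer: 108281/2628 ≈ 41.203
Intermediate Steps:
f(F) = -1 - F
p = -5699/5256 (p = -7/6 + (-866/(-1752))/6 = -7/6 + (-866*(-1/1752))/6 = -7/6 + (1/6)*(433/876) = -7/6 + 433/5256 = -5699/5256 ≈ -1.0843)
s = -18 (s = ((-1 - 1*3) - 5)*(2 + 0) = ((-1 - 3) - 5)*2 = (-4 - 5)*2 = -9*2 = -18)
z(W) = -18
p*(-20 + z(4)) = -5699*(-20 - 18)/5256 = -5699/5256*(-38) = 108281/2628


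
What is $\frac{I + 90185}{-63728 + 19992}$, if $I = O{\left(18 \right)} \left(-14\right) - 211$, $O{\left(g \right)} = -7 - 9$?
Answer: $- \frac{45099}{21868} \approx -2.0623$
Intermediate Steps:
$O{\left(g \right)} = -16$
$I = 13$ ($I = \left(-16\right) \left(-14\right) - 211 = 224 - 211 = 13$)
$\frac{I + 90185}{-63728 + 19992} = \frac{13 + 90185}{-63728 + 19992} = \frac{90198}{-43736} = 90198 \left(- \frac{1}{43736}\right) = - \frac{45099}{21868}$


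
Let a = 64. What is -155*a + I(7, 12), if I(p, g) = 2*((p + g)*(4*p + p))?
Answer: -8590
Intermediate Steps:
I(p, g) = 10*p*(g + p) (I(p, g) = 2*((g + p)*(5*p)) = 2*(5*p*(g + p)) = 10*p*(g + p))
-155*a + I(7, 12) = -155*64 + 10*7*(12 + 7) = -9920 + 10*7*19 = -9920 + 1330 = -8590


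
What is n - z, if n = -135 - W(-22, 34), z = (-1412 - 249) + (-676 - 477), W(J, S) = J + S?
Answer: 2667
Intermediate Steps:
z = -2814 (z = -1661 - 1153 = -2814)
n = -147 (n = -135 - (-22 + 34) = -135 - 1*12 = -135 - 12 = -147)
n - z = -147 - 1*(-2814) = -147 + 2814 = 2667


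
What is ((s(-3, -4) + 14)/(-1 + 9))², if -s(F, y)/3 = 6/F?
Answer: 25/4 ≈ 6.2500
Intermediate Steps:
s(F, y) = -18/F
((s(-3, -4) + 14)/(-1 + 9))² = ((-18/(-3) + 14)/(-1 + 9))² = ((-18*(-⅓) + 14)/8)² = ((6 + 14)*(⅛))² = (20*(⅛))² = (5/2)² = 25/4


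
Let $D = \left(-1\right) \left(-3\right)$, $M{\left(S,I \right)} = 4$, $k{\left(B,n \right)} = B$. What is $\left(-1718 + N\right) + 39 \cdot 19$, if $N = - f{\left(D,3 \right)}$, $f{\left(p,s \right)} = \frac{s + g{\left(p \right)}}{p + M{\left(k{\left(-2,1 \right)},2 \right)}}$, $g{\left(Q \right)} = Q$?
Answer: $- \frac{6845}{7} \approx -977.86$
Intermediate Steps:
$D = 3$
$f{\left(p,s \right)} = \frac{p + s}{4 + p}$ ($f{\left(p,s \right)} = \frac{s + p}{p + 4} = \frac{p + s}{4 + p}$)
$N = - \frac{6}{7}$ ($N = - \frac{3 + 3}{4 + 3} = - \frac{6}{7} \approx -0.85714$)
$\left(-1718 + N\right) + 39 \cdot 19 = \left(-1718 - \frac{6}{7}\right) + 39 \cdot 19 = - \frac{12032}{7} + 741 = - \frac{6845}{7}$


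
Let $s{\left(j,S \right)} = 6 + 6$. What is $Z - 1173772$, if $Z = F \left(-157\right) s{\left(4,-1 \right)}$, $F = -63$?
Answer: $-1055080$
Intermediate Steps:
$s{\left(j,S \right)} = 12$
$Z = 118692$ ($Z = \left(-63\right) \left(-157\right) 12 = 9891 \cdot 12 = 118692$)
$Z - 1173772 = 118692 - 1173772 = -1055080$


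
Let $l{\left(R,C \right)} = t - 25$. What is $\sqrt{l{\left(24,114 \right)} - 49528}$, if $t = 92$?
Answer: $i \sqrt{49461} \approx 222.4 i$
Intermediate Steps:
$l{\left(R,C \right)} = 67$ ($l{\left(R,C \right)} = 92 - 25 = 67$)
$\sqrt{l{\left(24,114 \right)} - 49528} = \sqrt{67 - 49528} = \sqrt{-49461} = i \sqrt{49461}$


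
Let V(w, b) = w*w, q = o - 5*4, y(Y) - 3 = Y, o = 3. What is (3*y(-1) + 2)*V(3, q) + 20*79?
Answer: 1652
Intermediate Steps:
y(Y) = 3 + Y
q = -17 (q = 3 - 5*4 = 3 - 20 = -17)
V(w, b) = w**2
(3*y(-1) + 2)*V(3, q) + 20*79 = (3*(3 - 1) + 2)*3**2 + 20*79 = (3*2 + 2)*9 + 1580 = (6 + 2)*9 + 1580 = 8*9 + 1580 = 72 + 1580 = 1652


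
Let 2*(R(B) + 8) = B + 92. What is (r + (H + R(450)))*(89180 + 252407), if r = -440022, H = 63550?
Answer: -128508103683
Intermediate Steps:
R(B) = 38 + B/2 (R(B) = -8 + (B + 92)/2 = -8 + (92 + B)/2 = -8 + (46 + B/2) = 38 + B/2)
(r + (H + R(450)))*(89180 + 252407) = (-440022 + (63550 + (38 + (½)*450)))*(89180 + 252407) = (-440022 + (63550 + (38 + 225)))*341587 = (-440022 + (63550 + 263))*341587 = (-440022 + 63813)*341587 = -376209*341587 = -128508103683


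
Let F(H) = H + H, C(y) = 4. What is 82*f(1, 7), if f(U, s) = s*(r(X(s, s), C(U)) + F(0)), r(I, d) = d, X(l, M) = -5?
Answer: 2296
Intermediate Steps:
F(H) = 2*H
f(U, s) = 4*s (f(U, s) = s*(4 + 2*0) = s*(4 + 0) = s*4 = 4*s)
82*f(1, 7) = 82*(4*7) = 82*28 = 2296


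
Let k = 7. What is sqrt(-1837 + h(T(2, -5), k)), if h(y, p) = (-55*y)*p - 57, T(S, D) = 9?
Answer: I*sqrt(5359) ≈ 73.205*I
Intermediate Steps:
h(y, p) = -57 - 55*p*y (h(y, p) = -55*p*y - 57 = -57 - 55*p*y)
sqrt(-1837 + h(T(2, -5), k)) = sqrt(-1837 + (-57 - 55*7*9)) = sqrt(-1837 + (-57 - 3465)) = sqrt(-1837 - 3522) = sqrt(-5359) = I*sqrt(5359)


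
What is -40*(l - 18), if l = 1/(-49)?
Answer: 35320/49 ≈ 720.82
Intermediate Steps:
l = -1/49 ≈ -0.020408
-40*(l - 18) = -40*(-1/49 - 18) = -40*(-883/49) = 35320/49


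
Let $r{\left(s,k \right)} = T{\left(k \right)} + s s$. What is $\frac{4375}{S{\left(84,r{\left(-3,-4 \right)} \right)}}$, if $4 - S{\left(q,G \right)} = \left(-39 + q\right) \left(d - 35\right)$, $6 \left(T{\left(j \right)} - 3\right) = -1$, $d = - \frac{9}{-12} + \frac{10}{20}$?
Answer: $\frac{17500}{6091} \approx 2.8731$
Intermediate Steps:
$d = \frac{5}{4}$ ($d = \left(-9\right) \left(- \frac{1}{12}\right) + 10 \cdot \frac{1}{20} = \frac{3}{4} + \frac{1}{2} = \frac{5}{4} \approx 1.25$)
$T{\left(j \right)} = \frac{17}{6}$ ($T{\left(j \right)} = 3 + \frac{1}{6} \left(-1\right) = 3 - \frac{1}{6} = \frac{17}{6}$)
$r{\left(s,k \right)} = \frac{17}{6} + s^{2}$ ($r{\left(s,k \right)} = \frac{17}{6} + s s = \frac{17}{6} + s^{2}$)
$S{\left(q,G \right)} = - \frac{5249}{4} + \frac{135 q}{4}$ ($S{\left(q,G \right)} = 4 - \left(-39 + q\right) \left(\frac{5}{4} - 35\right) = 4 - \left(-39 + q\right) \left(- \frac{135}{4}\right) = 4 - \left(\frac{5265}{4} - \frac{135 q}{4}\right) = 4 + \left(- \frac{5265}{4} + \frac{135 q}{4}\right) = - \frac{5249}{4} + \frac{135 q}{4}$)
$\frac{4375}{S{\left(84,r{\left(-3,-4 \right)} \right)}} = \frac{4375}{- \frac{5249}{4} + \frac{135}{4} \cdot 84} = \frac{4375}{- \frac{5249}{4} + 2835} = \frac{4375}{\frac{6091}{4}} = 4375 \cdot \frac{4}{6091} = \frac{17500}{6091}$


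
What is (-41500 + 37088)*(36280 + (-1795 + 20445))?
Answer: -242351160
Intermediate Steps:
(-41500 + 37088)*(36280 + (-1795 + 20445)) = -4412*(36280 + 18650) = -4412*54930 = -242351160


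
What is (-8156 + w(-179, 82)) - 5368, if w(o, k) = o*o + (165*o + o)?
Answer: -11197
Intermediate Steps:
w(o, k) = o² + 166*o
(-8156 + w(-179, 82)) - 5368 = (-8156 - 179*(166 - 179)) - 5368 = (-8156 - 179*(-13)) - 5368 = (-8156 + 2327) - 5368 = -5829 - 5368 = -11197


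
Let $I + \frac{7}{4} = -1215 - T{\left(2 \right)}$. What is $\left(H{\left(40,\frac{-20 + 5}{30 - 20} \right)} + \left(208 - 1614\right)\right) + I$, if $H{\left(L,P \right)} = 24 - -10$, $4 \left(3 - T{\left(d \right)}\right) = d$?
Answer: $- \frac{10365}{4} \approx -2591.3$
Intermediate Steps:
$T{\left(d \right)} = 3 - \frac{d}{4}$
$H{\left(L,P \right)} = 34$ ($H{\left(L,P \right)} = 24 + 10 = 34$)
$I = - \frac{4877}{4}$ ($I = - \frac{7}{4} - \left(1218 - \frac{1}{2}\right) = - \frac{7}{4} - \frac{2435}{2} = - \frac{4877}{4} \approx -1219.3$)
$\left(H{\left(40,\frac{-20 + 5}{30 - 20} \right)} + \left(208 - 1614\right)\right) + I = \left(34 + \left(208 - 1614\right)\right) - \frac{4877}{4} = \left(34 - 1406\right) - \frac{4877}{4} = -1372 - \frac{4877}{4} = - \frac{10365}{4}$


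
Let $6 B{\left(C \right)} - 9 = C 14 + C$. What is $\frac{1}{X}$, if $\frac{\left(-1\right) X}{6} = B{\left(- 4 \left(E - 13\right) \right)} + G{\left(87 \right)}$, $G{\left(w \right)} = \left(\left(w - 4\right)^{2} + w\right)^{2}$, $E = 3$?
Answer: $- \frac{1}{291988065} \approx -3.4248 \cdot 10^{-9}$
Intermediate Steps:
$G{\left(w \right)} = \left(w + \left(-4 + w\right)^{2}\right)^{2}$ ($G{\left(w \right)} = \left(\left(-4 + w\right)^{2} + w\right)^{2} = \left(w + \left(-4 + w\right)^{2}\right)^{2}$)
$B{\left(C \right)} = \frac{3}{2} + \frac{5 C}{2}$ ($B{\left(C \right)} = \frac{3}{2} + \frac{C 14 + C}{6} = \frac{3}{2} + \frac{14 C + C}{6} = \frac{3}{2} + \frac{15 C}{6} = \frac{3}{2} + \frac{5 C}{2}$)
$X = -291988065$ ($X = - 6 \left(\left(\frac{3}{2} + \frac{5 \left(- 4 \left(3 - 13\right)\right)}{2}\right) + \left(87 + \left(-4 + 87\right)^{2}\right)^{2}\right) = - 6 \left(\left(\frac{3}{2} + \frac{5 \left(\left(-4\right) \left(-10\right)\right)}{2}\right) + \left(87 + 83^{2}\right)^{2}\right) = - 6 \left(\left(\frac{3}{2} + \frac{5}{2} \cdot 40\right) + \left(87 + 6889\right)^{2}\right) = - 6 \left(\left(\frac{3}{2} + 100\right) + 6976^{2}\right) = - 6 \left(\frac{203}{2} + 48664576\right) = \left(-6\right) \frac{97329355}{2} = -291988065$)
$\frac{1}{X} = \frac{1}{-291988065} = - \frac{1}{291988065}$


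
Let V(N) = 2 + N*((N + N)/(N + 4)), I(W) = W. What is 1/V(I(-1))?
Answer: 3/8 ≈ 0.37500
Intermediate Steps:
V(N) = 2 + 2*N²/(4 + N) (V(N) = 2 + N*((2*N)/(4 + N)) = 2 + N*(2*N/(4 + N)) = 2 + 2*N²/(4 + N))
1/V(I(-1)) = 1/(2*(4 - 1 + (-1)²)/(4 - 1)) = 1/(2*(4 - 1 + 1)/3) = 1/(2*(⅓)*4) = 1/(8/3) = 3/8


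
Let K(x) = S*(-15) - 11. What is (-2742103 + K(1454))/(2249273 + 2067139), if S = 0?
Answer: -457019/719402 ≈ -0.63528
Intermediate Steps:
K(x) = -11 (K(x) = 0*(-15) - 11 = 0 - 11 = -11)
(-2742103 + K(1454))/(2249273 + 2067139) = (-2742103 - 11)/(2249273 + 2067139) = -2742114/4316412 = -2742114*1/4316412 = -457019/719402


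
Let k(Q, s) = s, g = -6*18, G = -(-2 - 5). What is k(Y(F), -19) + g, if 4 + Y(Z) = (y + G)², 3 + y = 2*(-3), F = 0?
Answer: -127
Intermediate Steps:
G = 7 (G = -1*(-7) = 7)
g = -108
y = -9 (y = -3 + 2*(-3) = -3 - 6 = -9)
Y(Z) = 0 (Y(Z) = -4 + (-9 + 7)² = -4 + (-2)² = -4 + 4 = 0)
k(Y(F), -19) + g = -19 - 108 = -127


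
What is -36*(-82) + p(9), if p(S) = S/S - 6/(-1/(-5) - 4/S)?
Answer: 32753/11 ≈ 2977.5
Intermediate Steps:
p(S) = 1 - 6/(⅕ - 4/S) (p(S) = 1 - 6/(-1*(-⅕) - 4/S) = 1 - 6/(⅕ - 4/S))
-36*(-82) + p(9) = -36*(-82) + (-20 - 29*9)/(-20 + 9) = 2952 + (-20 - 261)/(-11) = 2952 - 1/11*(-281) = 2952 + 281/11 = 32753/11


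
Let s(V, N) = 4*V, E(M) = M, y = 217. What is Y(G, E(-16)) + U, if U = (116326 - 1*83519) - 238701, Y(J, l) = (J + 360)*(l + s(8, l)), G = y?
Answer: -196662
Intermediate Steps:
G = 217
Y(J, l) = (32 + l)*(360 + J) (Y(J, l) = (J + 360)*(l + 4*8) = (360 + J)*(l + 32) = (360 + J)*(32 + l) = (32 + l)*(360 + J))
U = -205894 (U = (116326 - 83519) - 238701 = 32807 - 238701 = -205894)
Y(G, E(-16)) + U = (11520 + 32*217 + 360*(-16) + 217*(-16)) - 205894 = (11520 + 6944 - 5760 - 3472) - 205894 = 9232 - 205894 = -196662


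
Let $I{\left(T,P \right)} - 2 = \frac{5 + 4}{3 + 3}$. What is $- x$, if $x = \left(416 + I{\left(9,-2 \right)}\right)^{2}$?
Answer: $- \frac{703921}{4} \approx -1.7598 \cdot 10^{5}$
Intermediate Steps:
$I{\left(T,P \right)} = \frac{7}{2}$ ($I{\left(T,P \right)} = 2 + \frac{5 + 4}{3 + 3} = 2 + \frac{9}{6} = 2 + 9 \cdot \frac{1}{6} = 2 + \frac{3}{2} = \frac{7}{2}$)
$x = \frac{703921}{4}$ ($x = \left(416 + \frac{7}{2}\right)^{2} = \left(\frac{839}{2}\right)^{2} = \frac{703921}{4} \approx 1.7598 \cdot 10^{5}$)
$- x = \left(-1\right) \frac{703921}{4} = - \frac{703921}{4}$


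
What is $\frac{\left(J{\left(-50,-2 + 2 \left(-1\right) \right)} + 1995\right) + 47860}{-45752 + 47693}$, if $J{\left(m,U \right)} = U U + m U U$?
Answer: $\frac{16357}{647} \approx 25.281$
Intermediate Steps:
$J{\left(m,U \right)} = U^{2} + m U^{2}$ ($J{\left(m,U \right)} = U^{2} + U m U = U^{2} + m U^{2}$)
$\frac{\left(J{\left(-50,-2 + 2 \left(-1\right) \right)} + 1995\right) + 47860}{-45752 + 47693} = \frac{\left(\left(-2 + 2 \left(-1\right)\right)^{2} \left(1 - 50\right) + 1995\right) + 47860}{-45752 + 47693} = \frac{\left(\left(-2 - 2\right)^{2} \left(-49\right) + 1995\right) + 47860}{1941} = \left(\left(\left(-4\right)^{2} \left(-49\right) + 1995\right) + 47860\right) \frac{1}{1941} = \left(\left(16 \left(-49\right) + 1995\right) + 47860\right) \frac{1}{1941} = \left(\left(-784 + 1995\right) + 47860\right) \frac{1}{1941} = \left(1211 + 47860\right) \frac{1}{1941} = 49071 \cdot \frac{1}{1941} = \frac{16357}{647}$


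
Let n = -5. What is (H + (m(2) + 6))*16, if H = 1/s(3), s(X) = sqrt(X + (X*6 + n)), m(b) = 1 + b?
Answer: 148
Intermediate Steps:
s(X) = sqrt(-5 + 7*X) (s(X) = sqrt(X + (X*6 - 5)) = sqrt(X + (6*X - 5)) = sqrt(X + (-5 + 6*X)) = sqrt(-5 + 7*X))
H = 1/4 (H = 1/(sqrt(-5 + 7*3)) = 1/(sqrt(-5 + 21)) = 1/(sqrt(16)) = 1/4 ≈ 0.25000)
(H + (m(2) + 6))*16 = (1/4 + ((1 + 2) + 6))*16 = (1/4 + (3 + 6))*16 = (1/4 + 9)*16 = (37/4)*16 = 148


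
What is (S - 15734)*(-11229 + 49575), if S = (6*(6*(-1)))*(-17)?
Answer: -579868212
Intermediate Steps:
S = 612 (S = (6*(-6))*(-17) = -36*(-17) = 612)
(S - 15734)*(-11229 + 49575) = (612 - 15734)*(-11229 + 49575) = -15122*38346 = -579868212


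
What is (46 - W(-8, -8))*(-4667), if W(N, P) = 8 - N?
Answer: -140010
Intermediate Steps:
(46 - W(-8, -8))*(-4667) = (46 - (8 - 1*(-8)))*(-4667) = (46 - (8 + 8))*(-4667) = (46 - 1*16)*(-4667) = (46 - 16)*(-4667) = 30*(-4667) = -140010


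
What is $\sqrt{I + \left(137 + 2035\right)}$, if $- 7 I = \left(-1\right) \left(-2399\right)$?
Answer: $\frac{\sqrt{89635}}{7} \approx 42.77$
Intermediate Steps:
$I = - \frac{2399}{7}$ ($I = - \frac{\left(-1\right) \left(-2399\right)}{7} = \left(- \frac{1}{7}\right) 2399 = - \frac{2399}{7} \approx -342.71$)
$\sqrt{I + \left(137 + 2035\right)} = \sqrt{- \frac{2399}{7} + \left(137 + 2035\right)} = \sqrt{- \frac{2399}{7} + 2172} = \sqrt{\frac{12805}{7}} = \frac{\sqrt{89635}}{7}$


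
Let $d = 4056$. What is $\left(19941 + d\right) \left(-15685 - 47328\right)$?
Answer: $-1512122961$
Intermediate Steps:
$\left(19941 + d\right) \left(-15685 - 47328\right) = \left(19941 + 4056\right) \left(-15685 - 47328\right) = 23997 \left(-63013\right) = -1512122961$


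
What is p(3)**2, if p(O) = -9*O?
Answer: 729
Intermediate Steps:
p(3)**2 = (-9*3)**2 = (-27)**2 = 729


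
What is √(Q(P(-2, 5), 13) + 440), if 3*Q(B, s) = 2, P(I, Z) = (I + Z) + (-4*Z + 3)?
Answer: √3966/3 ≈ 20.992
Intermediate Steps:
P(I, Z) = 3 + I - 3*Z (P(I, Z) = (I + Z) + (3 - 4*Z) = 3 + I - 3*Z)
Q(B, s) = ⅔ (Q(B, s) = (⅓)*2 = ⅔)
√(Q(P(-2, 5), 13) + 440) = √(⅔ + 440) = √(1322/3) = √3966/3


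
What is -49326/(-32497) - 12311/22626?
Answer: 715979509/735277122 ≈ 0.97375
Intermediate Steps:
-49326/(-32497) - 12311/22626 = -49326*(-1/32497) - 12311*1/22626 = 49326/32497 - 12311/22626 = 715979509/735277122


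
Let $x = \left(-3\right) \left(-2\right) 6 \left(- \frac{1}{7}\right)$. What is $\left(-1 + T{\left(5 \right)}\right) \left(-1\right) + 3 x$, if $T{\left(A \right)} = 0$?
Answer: $- \frac{101}{7} \approx -14.429$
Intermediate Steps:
$x = - \frac{36}{7}$ ($x = 6 \cdot 6 \left(\left(-1\right) \frac{1}{7}\right) = 36 \left(- \frac{1}{7}\right) = - \frac{36}{7} \approx -5.1429$)
$\left(-1 + T{\left(5 \right)}\right) \left(-1\right) + 3 x = \left(-1 + 0\right) \left(-1\right) + 3 \left(- \frac{36}{7}\right) = \left(-1\right) \left(-1\right) - \frac{108}{7} = 1 - \frac{108}{7} = - \frac{101}{7}$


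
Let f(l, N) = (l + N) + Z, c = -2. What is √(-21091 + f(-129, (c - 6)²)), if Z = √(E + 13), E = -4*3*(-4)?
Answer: √(-21156 + √61) ≈ 145.42*I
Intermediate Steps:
E = 48 (E = -12*(-4) = 48)
Z = √61 (Z = √(48 + 13) = √61 ≈ 7.8102)
f(l, N) = N + l + √61 (f(l, N) = (l + N) + √61 = (N + l) + √61 = N + l + √61)
√(-21091 + f(-129, (c - 6)²)) = √(-21091 + ((-2 - 6)² - 129 + √61)) = √(-21091 + ((-8)² - 129 + √61)) = √(-21091 + (64 - 129 + √61)) = √(-21091 + (-65 + √61)) = √(-21156 + √61)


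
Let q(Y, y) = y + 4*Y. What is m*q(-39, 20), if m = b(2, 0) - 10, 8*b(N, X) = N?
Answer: 1326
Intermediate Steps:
b(N, X) = N/8
m = -39/4 (m = (⅛)*2 - 10 = ¼ - 10 = -39/4 ≈ -9.7500)
m*q(-39, 20) = -39*(20 + 4*(-39))/4 = -39*(20 - 156)/4 = -39/4*(-136) = 1326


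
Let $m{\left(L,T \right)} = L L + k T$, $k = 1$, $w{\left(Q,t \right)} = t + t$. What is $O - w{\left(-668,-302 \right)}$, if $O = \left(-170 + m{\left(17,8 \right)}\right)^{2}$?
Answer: $16733$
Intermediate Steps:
$w{\left(Q,t \right)} = 2 t$
$m{\left(L,T \right)} = T + L^{2}$ ($m{\left(L,T \right)} = L L + 1 T = L^{2} + T = T + L^{2}$)
$O = 16129$ ($O = \left(-170 + \left(8 + 17^{2}\right)\right)^{2} = \left(-170 + \left(8 + 289\right)\right)^{2} = \left(-170 + 297\right)^{2} = 127^{2} = 16129$)
$O - w{\left(-668,-302 \right)} = 16129 - 2 \left(-302\right) = 16129 - -604 = 16129 + 604 = 16733$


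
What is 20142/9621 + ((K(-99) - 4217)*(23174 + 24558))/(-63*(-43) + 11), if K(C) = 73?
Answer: -6607613056/90865 ≈ -72719.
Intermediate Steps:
20142/9621 + ((K(-99) - 4217)*(23174 + 24558))/(-63*(-43) + 11) = 20142/9621 + ((73 - 4217)*(23174 + 24558))/(-63*(-43) + 11) = 20142*(1/9621) + (-4144*47732)/(2709 + 11) = 2238/1069 - 197801408/2720 = 2238/1069 - 197801408*1/2720 = 2238/1069 - 6181294/85 = -6607613056/90865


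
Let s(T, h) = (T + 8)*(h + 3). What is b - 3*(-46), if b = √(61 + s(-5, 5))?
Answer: 138 + √85 ≈ 147.22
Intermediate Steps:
s(T, h) = (3 + h)*(8 + T) (s(T, h) = (8 + T)*(3 + h) = (3 + h)*(8 + T))
b = √85 (b = √(61 + (24 + 3*(-5) + 8*5 - 5*5)) = √(61 + (24 - 15 + 40 - 25)) = √(61 + 24) = √85 ≈ 9.2195)
b - 3*(-46) = √85 - 3*(-46) = √85 + 138 = 138 + √85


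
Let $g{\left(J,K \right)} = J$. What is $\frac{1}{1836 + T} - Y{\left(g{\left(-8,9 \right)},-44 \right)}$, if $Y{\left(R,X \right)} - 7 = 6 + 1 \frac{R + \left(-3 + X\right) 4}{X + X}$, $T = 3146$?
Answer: $- \frac{417237}{27401} \approx -15.227$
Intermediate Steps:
$Y{\left(R,X \right)} = 13 + \frac{-12 + R + 4 X}{2 X}$ ($Y{\left(R,X \right)} = 7 + \left(6 + 1 \frac{R + \left(-3 + X\right) 4}{X + X}\right) = 7 + \left(6 + 1 \frac{R + \left(-12 + 4 X\right)}{2 X}\right) = 7 + \left(6 + 1 \left(-12 + R + 4 X\right) \frac{1}{2 X}\right) = 7 + \left(6 + 1 \frac{-12 + R + 4 X}{2 X}\right) = 7 + \left(6 + \frac{-12 + R + 4 X}{2 X}\right) = 13 + \frac{-12 + R + 4 X}{2 X}$)
$\frac{1}{1836 + T} - Y{\left(g{\left(-8,9 \right)},-44 \right)} = \frac{1}{1836 + 3146} - \frac{-12 - 8 + 30 \left(-44\right)}{2 \left(-44\right)} = \frac{1}{4982} - \frac{1}{2} \left(- \frac{1}{44}\right) \left(-12 - 8 - 1320\right) = \frac{1}{4982} - \frac{1}{2} \left(- \frac{1}{44}\right) \left(-1340\right) = \frac{1}{4982} - \frac{335}{22} = - \frac{417237}{27401}$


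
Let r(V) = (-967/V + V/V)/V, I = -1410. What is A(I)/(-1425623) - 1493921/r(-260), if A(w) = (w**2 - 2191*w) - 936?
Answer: 143972319885297202/1749239421 ≈ 8.2306e+7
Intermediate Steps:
A(w) = -936 + w**2 - 2191*w
r(V) = (1 - 967/V)/V (r(V) = (-967/V + 1)/V = (1 - 967/V)/V)
A(I)/(-1425623) - 1493921/r(-260) = (-936 + (-1410)**2 - 2191*(-1410))/(-1425623) - 1493921*67600/(-967 - 260) = (-936 + 1988100 + 3089310)*(-1/1425623) - 1493921/((1/67600)*(-1227)) = 5076474*(-1/1425623) - 1493921/(-1227/67600) = -5076474/1425623 - 1493921*(-67600/1227) = -5076474/1425623 + 100989059600/1227 = 143972319885297202/1749239421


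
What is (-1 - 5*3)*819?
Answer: -13104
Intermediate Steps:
(-1 - 5*3)*819 = (-1 - 15)*819 = -16*819 = -13104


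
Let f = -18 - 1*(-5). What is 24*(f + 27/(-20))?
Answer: -1722/5 ≈ -344.40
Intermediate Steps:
f = -13 (f = -18 + 5 = -13)
24*(f + 27/(-20)) = 24*(-13 + 27/(-20)) = 24*(-13 + 27*(-1/20)) = 24*(-13 - 27/20) = 24*(-287/20) = -1722/5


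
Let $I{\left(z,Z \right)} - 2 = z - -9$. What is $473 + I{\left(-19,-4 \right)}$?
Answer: $465$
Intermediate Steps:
$I{\left(z,Z \right)} = 11 + z$ ($I{\left(z,Z \right)} = 2 + \left(z - -9\right) = 2 + \left(z + 9\right) = 2 + \left(9 + z\right) = 11 + z$)
$473 + I{\left(-19,-4 \right)} = 473 + \left(11 - 19\right) = 473 - 8 = 465$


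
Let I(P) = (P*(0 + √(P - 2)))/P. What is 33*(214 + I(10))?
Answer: 7062 + 66*√2 ≈ 7155.3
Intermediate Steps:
I(P) = √(-2 + P) (I(P) = (P*(0 + √(-2 + P)))/P = (P*√(-2 + P))/P = √(-2 + P))
33*(214 + I(10)) = 33*(214 + √(-2 + 10)) = 33*(214 + √8) = 33*(214 + 2*√2) = 7062 + 66*√2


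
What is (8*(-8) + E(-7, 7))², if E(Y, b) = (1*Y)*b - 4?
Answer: 13689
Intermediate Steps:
E(Y, b) = -4 + Y*b (E(Y, b) = Y*b - 4 = -4 + Y*b)
(8*(-8) + E(-7, 7))² = (8*(-8) + (-4 - 7*7))² = (-64 + (-4 - 49))² = (-64 - 53)² = (-117)² = 13689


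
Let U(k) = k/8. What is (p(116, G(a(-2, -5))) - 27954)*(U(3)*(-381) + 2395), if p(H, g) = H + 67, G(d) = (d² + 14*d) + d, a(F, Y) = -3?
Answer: -500350107/8 ≈ -6.2544e+7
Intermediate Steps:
G(d) = d² + 15*d
U(k) = k/8 (U(k) = k*(⅛) = k/8)
p(H, g) = 67 + H
(p(116, G(a(-2, -5))) - 27954)*(U(3)*(-381) + 2395) = ((67 + 116) - 27954)*(((⅛)*3)*(-381) + 2395) = (183 - 27954)*((3/8)*(-381) + 2395) = -27771*(-1143/8 + 2395) = -27771*18017/8 = -500350107/8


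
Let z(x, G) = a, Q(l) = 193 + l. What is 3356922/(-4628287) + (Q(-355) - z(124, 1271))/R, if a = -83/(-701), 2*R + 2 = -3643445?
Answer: -8572715977131704/11820905788087589 ≈ -0.72522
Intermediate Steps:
R = -3643447/2 (R = -1 + (½)*(-3643445) = -1 - 3643445/2 = -3643447/2 ≈ -1.8217e+6)
a = 83/701 (a = -83*(-1/701) = 83/701 ≈ 0.11840)
z(x, G) = 83/701
3356922/(-4628287) + (Q(-355) - z(124, 1271))/R = 3356922/(-4628287) + ((193 - 355) - 1*83/701)/(-3643447/2) = 3356922*(-1/4628287) + (-162 - 83/701)*(-2/3643447) = -3356922/4628287 - 113645/701*(-2/3643447) = -3356922/4628287 + 227290/2554056347 = -8572715977131704/11820905788087589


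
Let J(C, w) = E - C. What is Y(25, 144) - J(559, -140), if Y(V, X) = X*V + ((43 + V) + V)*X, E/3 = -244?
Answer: 18283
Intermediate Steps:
E = -732 (E = 3*(-244) = -732)
Y(V, X) = V*X + X*(43 + 2*V) (Y(V, X) = V*X + (43 + 2*V)*X = V*X + X*(43 + 2*V))
J(C, w) = -732 - C
Y(25, 144) - J(559, -140) = 144*(43 + 3*25) - (-732 - 1*559) = 144*(43 + 75) - (-732 - 559) = 144*118 - 1*(-1291) = 16992 + 1291 = 18283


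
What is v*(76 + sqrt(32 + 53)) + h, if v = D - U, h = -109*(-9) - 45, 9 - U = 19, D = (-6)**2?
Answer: 4432 + 46*sqrt(85) ≈ 4856.1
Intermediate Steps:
D = 36
U = -10 (U = 9 - 1*19 = 9 - 19 = -10)
h = 936 (h = 981 - 45 = 936)
v = 46 (v = 36 - 1*(-10) = 36 + 10 = 46)
v*(76 + sqrt(32 + 53)) + h = 46*(76 + sqrt(32 + 53)) + 936 = 46*(76 + sqrt(85)) + 936 = (3496 + 46*sqrt(85)) + 936 = 4432 + 46*sqrt(85)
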